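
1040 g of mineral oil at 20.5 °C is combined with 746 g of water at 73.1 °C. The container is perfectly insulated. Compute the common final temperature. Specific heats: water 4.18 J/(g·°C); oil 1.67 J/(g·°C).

T_f ≈ 54.3 °C

Heat gained plus heat lost sum to zero:
746·4.18·(T − 73.1) + 1040·1.67·(T − 20.5) = 0
3118.3(T − 73.1) + 1736.8(T − 20.5) = 0
4855.1 T = 263551
T ≈ 54.28 °C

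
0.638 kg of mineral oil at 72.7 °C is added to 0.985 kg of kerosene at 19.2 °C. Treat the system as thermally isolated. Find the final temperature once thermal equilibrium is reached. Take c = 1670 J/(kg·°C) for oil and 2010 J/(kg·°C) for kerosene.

T_f = Σ m_i c_i T_i / Σ m_i c_i:
T_f = (1065.5*72.7 + 1979.8*19.2) / (1065.5 + 1979.8)
    = 115472 / 3045.3 ≈ 37.92 °C

T_f ≈ 37.9 °C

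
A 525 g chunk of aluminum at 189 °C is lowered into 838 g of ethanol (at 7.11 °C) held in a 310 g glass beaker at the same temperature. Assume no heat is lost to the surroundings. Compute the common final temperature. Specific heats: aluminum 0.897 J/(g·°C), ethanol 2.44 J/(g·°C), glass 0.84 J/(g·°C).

Let T be the final temperature. ΣQ_i = 0:
525*0.897*(T − 189) + 838*2.44*(T − 7.11) + 310*0.84*(T − 7.11) = 0
470.93(T − 189) + 2044.7(T − 7.11) + 260.4(T − 7.11) = 0
(470.93 + 2044.7 + 260.4) T = 470.93*189 + 2044.7*7.11 + 260.4*7.11
T = 105394/2776 ≈ 37.97 °C

T_f ≈ 38.0 °C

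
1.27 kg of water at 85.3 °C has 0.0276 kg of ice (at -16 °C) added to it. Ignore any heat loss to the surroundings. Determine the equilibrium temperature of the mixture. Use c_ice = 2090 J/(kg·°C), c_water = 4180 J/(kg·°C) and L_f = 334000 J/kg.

T_f ≈ 81.6 °C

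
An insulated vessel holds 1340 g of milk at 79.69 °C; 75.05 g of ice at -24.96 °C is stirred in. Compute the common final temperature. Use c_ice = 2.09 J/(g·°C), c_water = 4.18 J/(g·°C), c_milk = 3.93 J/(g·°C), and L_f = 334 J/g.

Setting the total heat transfer to zero:
warm ice to 0 °C: 75.05×2.09×(0 − (-24.96)) = 3915.1; fusion: m_ice L_f = 75.05×334 = 25067; warm the meltwater: 313.71 T; milk: 5266.2(T − 79.69)
5579.9 T = 419663 − 28982 = 390682
T ≈ 70.02 °C. Since T > 0 °C, the all-ice-melts assumption holds.

T_f ≈ 70.0 °C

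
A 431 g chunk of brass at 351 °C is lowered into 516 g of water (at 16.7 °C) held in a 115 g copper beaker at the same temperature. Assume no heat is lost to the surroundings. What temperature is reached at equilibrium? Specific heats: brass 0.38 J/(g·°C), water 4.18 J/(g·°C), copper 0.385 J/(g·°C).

T_f is the heat-capacity-weighted average of the initial temperatures:
T_f = (163.78·351 + 2156.9·16.7 + 44.27·16.7) / (163.78 + 2156.9 + 44.27)
    = 94246 / 2364.9 ≈ 39.85 °C

T_f ≈ 39.9 °C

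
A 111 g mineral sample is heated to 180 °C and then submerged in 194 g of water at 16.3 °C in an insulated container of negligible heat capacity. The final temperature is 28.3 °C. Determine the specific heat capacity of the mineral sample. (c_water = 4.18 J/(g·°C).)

c ≈ 0.578 J/(g·°C)

m_s c (T_s − T_f) = m_water c_water (T_f − T_0):
111·c·(180 − 28.3) = 194·4.18·(28.3 − 16.3)
16839 c = 9731  ⇒  c ≈ 0.5779 J/(g·°C)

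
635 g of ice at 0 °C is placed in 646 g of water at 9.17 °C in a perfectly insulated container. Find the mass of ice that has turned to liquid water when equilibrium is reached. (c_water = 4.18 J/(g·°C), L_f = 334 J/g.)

Cooling the water to 0 °C releases 646×4.18×9.17 = 24762 J.
Melting all 635 g of ice would need 635×334 = 212090 J.
24762 J < 212090 J, so only part of the ice melts and the system sits at 0 °C.
Mass melted = 24762/334 ≈ 74.14 g.

m_melted ≈ 74.1 g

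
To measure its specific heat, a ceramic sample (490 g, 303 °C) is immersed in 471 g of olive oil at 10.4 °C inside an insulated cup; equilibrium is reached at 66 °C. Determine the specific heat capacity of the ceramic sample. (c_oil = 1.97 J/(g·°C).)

c ≈ 0.444 J/(g·°C)

Conservation of energy gives ΣQ = 0:
490×c×(66 − 303) + 471×1.97×(66 − 10.4) = 0
-116130 c = -51590
c = -51590/-116130 ≈ 0.4442 J/(g·°C)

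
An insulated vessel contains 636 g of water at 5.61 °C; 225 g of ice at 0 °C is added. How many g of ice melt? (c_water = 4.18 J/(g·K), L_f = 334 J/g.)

m_melted ≈ 44.7 g

Heat available from the water dropping to 0 °C: 636×4.18×5.61 = 14914 J.
Fully melting the ice requires m_ice L_f = 225×334 = 75150 J.
Since 14914 < 75150 J, not all the ice melts; equilibrium is at 0 °C.
m_melted×334 = 14914  ⇒  m_melted ≈ 44.65 g.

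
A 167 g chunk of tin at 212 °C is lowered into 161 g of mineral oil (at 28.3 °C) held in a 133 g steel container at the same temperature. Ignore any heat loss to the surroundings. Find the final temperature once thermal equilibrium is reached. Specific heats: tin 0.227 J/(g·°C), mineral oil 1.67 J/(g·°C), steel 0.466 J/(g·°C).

T_f ≈ 47.2 °C

Heat gained plus heat lost sum to zero:
167×0.227×(T − 212) + 161×1.67×(T − 28.3) + 133×0.466×(T − 28.3) = 0
37.91(T − 212) + 268.87(T − 28.3) + 61.98(T − 28.3) = 0
(37.91 + 268.87 + 61.98) T = 37.91×212 + 268.87×28.3 + 61.98×28.3
T = 17400 / 368.76 = 47.2 °C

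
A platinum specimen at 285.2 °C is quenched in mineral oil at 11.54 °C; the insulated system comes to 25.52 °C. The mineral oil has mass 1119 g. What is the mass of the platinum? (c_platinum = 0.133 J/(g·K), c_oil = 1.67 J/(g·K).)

Let T be the final temperature. ΣQ_i = 0:
m×0.133×(25.52 − 285.2) + 1119×1.67×(25.52 − 11.54) = 0
-34.54 m = -26125
m = -26125/-34.54 ≈ 756.4 g

m ≈ 756 g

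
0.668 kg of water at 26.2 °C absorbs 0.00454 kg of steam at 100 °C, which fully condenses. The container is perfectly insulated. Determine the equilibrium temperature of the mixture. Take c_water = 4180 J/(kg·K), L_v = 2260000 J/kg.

Taking heat into each body as positive, Σ m c ΔT = 0:
latent heat released on condensation: 0.00454·2260000 = 10260; condensate cools 100→T: 0.00454·4180·(T − 100) = 18.98(T − 100); original water: 2792.2(T − 26.2)
2811.2 T = 10260 + 1897.7 + 73157 = 85315
T ≈ 30.35 °C, under the boiling point, so the assumption holds.

T_f ≈ 30.3 °C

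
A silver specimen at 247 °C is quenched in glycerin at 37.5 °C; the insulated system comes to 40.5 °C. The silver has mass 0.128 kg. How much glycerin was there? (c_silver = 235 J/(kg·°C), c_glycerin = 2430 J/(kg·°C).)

|Q_silver| = |Q_glycerin|:
0.128·235·(247 − 40.5) = m·2430·(40.5 − 37.5)
7290 m = 6211.5  ⇒  m ≈ 0.8521 kg

m ≈ 0.852 kg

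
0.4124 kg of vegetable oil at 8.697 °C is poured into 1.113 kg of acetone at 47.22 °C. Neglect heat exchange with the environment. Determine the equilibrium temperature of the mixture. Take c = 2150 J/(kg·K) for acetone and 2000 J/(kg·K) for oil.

Net heat exchanged in the isolated system is zero:
1.113·2150·(T − 47.22) + 0.4124·2000·(T − 8.697) = 0
2392.9(T − 47.22) + 824.8(T − 8.697) = 0
3217.8 T = 120168
T = 120168 / 3217.8 = 37.3 °C

T_f ≈ 37.3 °C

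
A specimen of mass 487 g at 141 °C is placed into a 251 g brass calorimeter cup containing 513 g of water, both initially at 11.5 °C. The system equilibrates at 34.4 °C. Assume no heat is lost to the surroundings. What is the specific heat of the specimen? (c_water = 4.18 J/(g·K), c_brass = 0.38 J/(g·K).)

c ≈ 0.988 J/(g·K)

Taking heat into each body as positive, Σ m c ΔT = 0:
487·c·(34.4 − 141) + 513·4.18·(34.4 − 11.5) + 251·0.38·(34.4 − 11.5) = 0
-51914 c = -51290
c = -51290/-51914 ≈ 0.988 J/(g·K)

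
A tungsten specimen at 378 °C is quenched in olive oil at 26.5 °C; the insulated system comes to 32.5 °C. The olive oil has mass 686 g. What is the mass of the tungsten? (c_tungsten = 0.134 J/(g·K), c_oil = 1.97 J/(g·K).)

Energy conservation, ΣQ = 0:
m·0.134·(32.5 − 378) + 686·1.97·(32.5 − 26.5) = 0
-46.3 m = -8108.5
m = -8108.5/-46.3 ≈ 175.1 g

m ≈ 175 g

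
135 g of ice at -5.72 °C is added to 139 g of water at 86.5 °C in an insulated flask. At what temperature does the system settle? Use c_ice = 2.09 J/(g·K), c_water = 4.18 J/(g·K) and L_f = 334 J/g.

Taking heat into each body as positive, Σ m c ΔT = 0:
warm ice to 0 °C: 135·2.09·(0 − (-5.72)) = 1613.9
  fusion: m_ice L_f = 135·334 = 45090
  warm the meltwater: 564.3 T
  water cools: 139·4.18·(T − 86.5) = 581.02(T − 86.5)
1145.3 T = 50258 − 46704 = 3554.3
T ≈ 3.10 °C (positive, so assuming full melt was valid).

T_f ≈ 3.1 °C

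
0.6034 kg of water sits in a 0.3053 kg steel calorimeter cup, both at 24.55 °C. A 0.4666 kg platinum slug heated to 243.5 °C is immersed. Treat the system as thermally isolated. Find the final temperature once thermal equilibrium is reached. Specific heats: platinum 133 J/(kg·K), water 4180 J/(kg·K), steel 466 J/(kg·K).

Let T be the final temperature. ΣQ_i = 0:
0.4666×133×(T − 243.5) + 0.6034×4180×(T − 24.55) + 0.3053×466×(T − 24.55) = 0
(62.06 + 2522.2 + 142.27) T = 62.06×243.5 + 2522.2×24.55 + 142.27×24.55
T = 80524 / 2726.5 = 29.5 °C

T_f ≈ 29.5 °C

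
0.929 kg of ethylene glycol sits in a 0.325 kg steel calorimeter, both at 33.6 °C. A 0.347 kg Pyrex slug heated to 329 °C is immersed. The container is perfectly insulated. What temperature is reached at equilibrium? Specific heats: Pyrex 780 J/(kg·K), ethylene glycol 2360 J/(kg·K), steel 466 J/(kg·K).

T_f ≈ 64.2 °C

Heat gained plus heat lost sum to zero:
0.347×780×(T − 329) + 0.929×2360×(T − 33.6) + 0.325×466×(T − 33.6) = 0
(270.66 + 2192.4 + 151.45) T = 270.66×329 + 2192.4×33.6 + 151.45×33.6
T ≈ 64.18 °C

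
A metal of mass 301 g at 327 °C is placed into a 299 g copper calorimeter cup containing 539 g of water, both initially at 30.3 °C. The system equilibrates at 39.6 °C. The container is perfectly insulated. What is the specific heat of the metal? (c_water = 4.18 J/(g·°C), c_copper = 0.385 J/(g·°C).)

c ≈ 0.255 J/(g·°C)

Taking heat into each body as positive, Σ m c ΔT = 0:
301·c·(39.6 − 327) + 539·4.18·(39.6 − 30.3) + 299·0.385·(39.6 − 30.3) = 0
-86507 c = -22024
c = -22024/-86507 ≈ 0.2546 J/(g·°C)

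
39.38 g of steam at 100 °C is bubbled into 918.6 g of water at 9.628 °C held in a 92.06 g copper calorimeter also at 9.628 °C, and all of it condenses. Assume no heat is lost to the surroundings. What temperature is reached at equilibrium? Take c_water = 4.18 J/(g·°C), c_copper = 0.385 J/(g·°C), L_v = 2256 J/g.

Conservation of energy gives ΣQ = 0:
condense steam: −39.38·2256 = −88841; condensed water 100 °C→T: 164.61(T − 100); original water: 3839.7(T − 9.628); copper cup: 92.06·0.385·(T − 9.628) = 35.44(T − 9.628)
4039.8 T = 88841 + 16461 + 37310 = 142612
T ≈ 35.30 °C, under the boiling point, so the assumption holds.

T_f ≈ 35.3 °C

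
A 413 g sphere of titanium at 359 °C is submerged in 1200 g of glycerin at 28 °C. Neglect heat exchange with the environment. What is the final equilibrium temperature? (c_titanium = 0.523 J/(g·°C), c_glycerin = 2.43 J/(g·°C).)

|Q_titanium| = |Q_glycerin|:
413×0.523×(359 − T) = 1200×2.43×(T − 28)
216(359 − T) = 2916(T − 28)
3132 T = 159192  ⇒  T ≈ 50.83 °C

T_f ≈ 50.8 °C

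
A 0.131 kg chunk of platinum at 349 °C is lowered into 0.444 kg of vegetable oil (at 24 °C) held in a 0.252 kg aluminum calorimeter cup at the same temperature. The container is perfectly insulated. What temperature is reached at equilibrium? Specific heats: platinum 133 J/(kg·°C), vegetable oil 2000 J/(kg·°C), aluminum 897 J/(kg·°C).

Let T be the final temperature. ΣQ_i = 0:
0.131·133·(T − 349) + 0.444·2000·(T − 24) + 0.252·897·(T − 24) = 0
17.42(T − 349) + 888(T − 24) + 226.04(T − 24) = 0
(17.42 + 888 + 226.04) T = 17.42·349 + 888·24 + 226.04·24
T = 32818 / 1131.5 = 29 °C

T_f ≈ 29.0 °C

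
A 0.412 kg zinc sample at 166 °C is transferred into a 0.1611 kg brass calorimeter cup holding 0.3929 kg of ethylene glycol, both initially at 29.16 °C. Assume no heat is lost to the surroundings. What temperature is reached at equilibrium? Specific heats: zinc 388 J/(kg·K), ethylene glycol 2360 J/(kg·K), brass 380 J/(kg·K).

T_f = Σ m_i c_i T_i / Σ m_i c_i:
T_f = (159.86×166 + 927.24×29.16 + 61.22×29.16) / (159.86 + 927.24 + 61.22)
    = 55360 / 1148.3 ≈ 48.21 °C

T_f ≈ 48.2 °C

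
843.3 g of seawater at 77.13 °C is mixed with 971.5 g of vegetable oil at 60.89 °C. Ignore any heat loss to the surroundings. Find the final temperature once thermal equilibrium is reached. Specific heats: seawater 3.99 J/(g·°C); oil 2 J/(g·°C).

Heat lost by the seawater equals heat gained by the oil:
843.3×3.99×(77.13 − T) = 971.5×2×(T − 60.89)
3364.8(77.13 − T) = 1943(T − 60.89)
5307.8 T = 377834  ⇒  T ≈ 71.19 °C

T_f ≈ 71.2 °C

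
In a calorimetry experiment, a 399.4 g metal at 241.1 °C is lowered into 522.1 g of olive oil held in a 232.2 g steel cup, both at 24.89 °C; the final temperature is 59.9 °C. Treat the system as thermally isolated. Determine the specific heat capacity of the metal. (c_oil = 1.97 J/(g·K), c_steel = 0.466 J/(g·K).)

Net heat exchanged in the isolated system is zero:
399.4·c·(59.9 − 241.1) + 522.1·1.97·(59.9 − 24.89) + 232.2·0.466·(59.9 − 24.89) = 0
-72371 c = -39797
c = -39797/-72371 ≈ 0.5499 J/(g·K)

c ≈ 0.55 J/(g·K)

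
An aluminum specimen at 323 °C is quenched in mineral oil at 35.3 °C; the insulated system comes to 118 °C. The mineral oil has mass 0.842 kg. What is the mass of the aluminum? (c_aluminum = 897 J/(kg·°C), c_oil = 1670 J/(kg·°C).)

|Q_aluminum| = |Q_oil|:
m·897·(323 − 118) = 0.842·1670·(118 − 35.3)
183885 m = 116288  ⇒  m ≈ 0.6324 kg

m ≈ 0.632 kg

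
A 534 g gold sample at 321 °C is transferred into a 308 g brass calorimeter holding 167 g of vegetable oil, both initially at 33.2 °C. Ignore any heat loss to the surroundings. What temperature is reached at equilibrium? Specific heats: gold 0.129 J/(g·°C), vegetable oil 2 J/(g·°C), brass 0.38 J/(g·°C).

T_f ≈ 71.3 °C

Net heat exchanged in the isolated system is zero:
534×0.129×(T − 321) + 167×2×(T − 33.2) + 308×0.38×(T − 33.2) = 0
(68.89 + 334 + 117.04) T = 68.89×321 + 334×33.2 + 117.04×33.2
T = 37087/519.93 ≈ 71.33 °C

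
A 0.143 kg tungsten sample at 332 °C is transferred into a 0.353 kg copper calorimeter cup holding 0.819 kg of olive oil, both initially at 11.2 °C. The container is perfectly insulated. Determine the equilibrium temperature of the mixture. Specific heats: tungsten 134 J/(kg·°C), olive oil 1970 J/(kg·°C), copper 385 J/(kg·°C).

T_f ≈ 14.7 °C

Setting the total heat transfer to zero:
0.143*134*(T − 332) + 0.819*1970*(T − 11.2) + 0.353*385*(T − 11.2) = 0
19.16(T − 332) + 1613.4(T − 11.2) + 135.91(T − 11.2) = 0
(19.16 + 1613.4 + 135.91) T = 19.16*332 + 1613.4*11.2 + 135.91*11.2
T = 25954 / 1768.5 = 14.7 °C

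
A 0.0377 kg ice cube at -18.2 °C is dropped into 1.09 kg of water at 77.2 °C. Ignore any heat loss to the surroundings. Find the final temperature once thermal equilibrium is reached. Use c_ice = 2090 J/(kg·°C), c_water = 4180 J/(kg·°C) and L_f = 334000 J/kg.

Energy conservation, ΣQ = 0:
ice -18.2→0 °C: 0.0377×2090×18.2 = 1434; fusion: m_ice L_f = 0.0377×334000 = 12592; meltwater 0→T: 0.0377×4180×T = 157.59 T; water cools: 1.09×4180×(T − 77.2) = 4556.2(T − 77.2)
4713.8 T = 351739 − 14026 = 337713
T ≈ 71.64 °C — above 0 °C, consistent with complete melting.

T_f ≈ 71.6 °C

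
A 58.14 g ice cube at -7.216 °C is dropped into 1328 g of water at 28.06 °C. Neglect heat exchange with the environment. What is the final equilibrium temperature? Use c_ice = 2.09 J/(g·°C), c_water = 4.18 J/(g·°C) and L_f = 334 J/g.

Conservation of energy gives ΣQ = 0:
warm ice to 0 °C: 58.14·2.09·(0 − (-7.216)) = 876.83
  fusion: m_ice L_f = 58.14·334 = 19419
  warm the meltwater: 243.03 T
  water: 5551(T − 28.06)
5794.1 T = 155762 − 20296 = 135467
T ≈ 23.38 °C (positive, so assuming full melt was valid).

T_f ≈ 23.4 °C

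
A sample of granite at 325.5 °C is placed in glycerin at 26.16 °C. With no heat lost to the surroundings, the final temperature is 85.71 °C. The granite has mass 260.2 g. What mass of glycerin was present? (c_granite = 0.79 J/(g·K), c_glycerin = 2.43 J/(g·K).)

m ≈ 341 g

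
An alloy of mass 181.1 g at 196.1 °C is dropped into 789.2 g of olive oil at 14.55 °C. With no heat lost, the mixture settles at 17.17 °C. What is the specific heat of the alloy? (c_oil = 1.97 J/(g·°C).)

Setting the total heat transfer to zero:
181.1×c×(17.17 − 196.1) + 789.2×1.97×(17.17 − 14.55) = 0
-32404 c = -4073.4
c = -4073.4/-32404 ≈ 0.1257 J/(g·°C)

c ≈ 0.126 J/(g·°C)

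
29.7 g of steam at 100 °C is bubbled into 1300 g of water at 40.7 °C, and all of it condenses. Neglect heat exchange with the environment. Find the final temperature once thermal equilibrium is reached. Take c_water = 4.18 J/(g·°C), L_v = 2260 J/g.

Let T be the final temperature. ΣQ_i = 0:
latent heat released on condensation: 29.7×2260 = 67122
  condensed water 100 °C→T: 124.15(T − 100)
  water warms: 1300×4.18×(T − 40.7) = 5434(T − 40.7)
5558.1 T = 67122 + 12415 + 221164 = 300700
T ≈ 54.10 °C (< 100 °C, so full condensation is consistent).

T_f ≈ 54.1 °C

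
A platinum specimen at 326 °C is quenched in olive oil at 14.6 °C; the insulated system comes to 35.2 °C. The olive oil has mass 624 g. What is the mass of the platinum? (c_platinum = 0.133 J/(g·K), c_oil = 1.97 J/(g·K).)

m ≈ 655 g

Heat lost by the platinum = heat gained by the oil:
m·0.133·(326 − 35.2) = 624·1.97·(35.2 − 14.6)
38.68 m = 25323  ⇒  m ≈ 654.7 g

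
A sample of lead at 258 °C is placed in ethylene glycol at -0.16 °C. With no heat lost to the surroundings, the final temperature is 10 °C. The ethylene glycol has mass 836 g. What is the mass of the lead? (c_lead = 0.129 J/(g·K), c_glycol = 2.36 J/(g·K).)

m ≈ 627 g

Conservation of energy gives ΣQ = 0:
m×0.129×(10 − 258) + 836×2.36×(10 − (-0.16)) = 0
-31.99 m = -20045
m = -20045/-31.99 ≈ 626.6 g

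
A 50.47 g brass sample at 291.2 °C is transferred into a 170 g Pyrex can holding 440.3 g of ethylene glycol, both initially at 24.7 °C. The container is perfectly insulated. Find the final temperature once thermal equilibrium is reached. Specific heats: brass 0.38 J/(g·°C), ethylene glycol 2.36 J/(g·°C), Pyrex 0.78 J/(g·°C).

Conservation of energy gives ΣQ = 0:
50.47*0.38*(T − 291.2) + 440.3*2.36*(T − 24.7) + 170*0.78*(T − 24.7) = 0
19.18(T − 291.2) + 1039.1(T − 24.7) + 132.6(T − 24.7) = 0
1190.9 T = 34526
T = 34526/1190.9 ≈ 28.99 °C

T_f ≈ 29.0 °C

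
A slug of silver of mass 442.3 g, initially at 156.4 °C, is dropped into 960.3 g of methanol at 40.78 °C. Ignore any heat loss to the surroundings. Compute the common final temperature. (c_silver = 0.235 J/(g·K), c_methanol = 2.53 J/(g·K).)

Setting the total heat transfer to zero:
442.3·0.235·(T − 156.4) + 960.3·2.53·(T − 40.78) = 0
103.94(T − 156.4) + 2429.6(T − 40.78) = 0
2533.5 T = 115334
T ≈ 45.52 °C

T_f ≈ 45.5 °C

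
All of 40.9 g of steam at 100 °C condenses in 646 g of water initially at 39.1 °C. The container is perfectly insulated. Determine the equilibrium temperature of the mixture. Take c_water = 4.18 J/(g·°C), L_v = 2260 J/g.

Let T be the final temperature. ΣQ_i = 0:
condense steam: −40.9×2260 = −92434; condensate cools 100→T: 40.9×4.18×(T − 100) = 170.96(T − 100); original water: 2700.3(T − 39.1)
2871.2 T = 92434 + 17096 + 105581 = 215111
T ≈ 74.92 °C, under the boiling point, so the assumption holds.

T_f ≈ 74.9 °C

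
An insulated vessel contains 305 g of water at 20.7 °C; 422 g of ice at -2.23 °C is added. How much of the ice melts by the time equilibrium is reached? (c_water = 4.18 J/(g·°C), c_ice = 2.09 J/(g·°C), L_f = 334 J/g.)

Heat available from the water dropping to 0 °C: 305·4.18·20.7 = 26390 J.
Warming the ice to 0 °C takes 422·2.09·2.23 = 1966.8 J, leaving 24424 J for melting.
Melting all 422 g of ice would need 422·334 = 140948 J.
That's not enough to melt it all — equilibrium is at 0 °C with ice remaining.
Mass melted = 24424/334 ≈ 73.12 g.

m_melted ≈ 73.1 g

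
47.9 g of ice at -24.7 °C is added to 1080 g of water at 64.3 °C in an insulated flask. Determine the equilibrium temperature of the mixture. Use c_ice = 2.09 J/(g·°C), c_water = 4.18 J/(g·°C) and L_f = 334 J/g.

T_f ≈ 57.7 °C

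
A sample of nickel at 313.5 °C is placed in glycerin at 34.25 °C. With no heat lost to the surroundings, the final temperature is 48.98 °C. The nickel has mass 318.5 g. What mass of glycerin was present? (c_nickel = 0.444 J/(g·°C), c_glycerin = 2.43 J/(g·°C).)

m ≈ 1050 g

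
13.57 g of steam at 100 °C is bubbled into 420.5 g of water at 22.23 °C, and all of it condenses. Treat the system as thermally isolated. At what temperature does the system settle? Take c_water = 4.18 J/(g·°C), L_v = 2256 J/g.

T_f ≈ 41.5 °C

Taking heat into each body as positive, Σ m c ΔT = 0:
latent heat released on condensation: 13.57·2256 = 30614; condensed water 100 °C→T: 56.72(T − 100); original water: 1757.7(T − 22.23)
1814.4 T = 30614 + 5672.3 + 39073 = 75360
T ≈ 41.53 °C, under the boiling point, so the assumption holds.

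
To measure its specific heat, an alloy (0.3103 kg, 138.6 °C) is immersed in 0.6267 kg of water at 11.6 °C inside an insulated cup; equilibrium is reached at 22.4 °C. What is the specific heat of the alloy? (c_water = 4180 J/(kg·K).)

m_s c (T_s − T_f) = m_water c_water (T_f − T_0):
0.3103×c×(138.6 − 22.4) = 0.6267×4180×(22.4 − 11.6)
36.06 c = 28292  ⇒  c ≈ 784.6 J/(kg·K)

c ≈ 785 J/(kg·K)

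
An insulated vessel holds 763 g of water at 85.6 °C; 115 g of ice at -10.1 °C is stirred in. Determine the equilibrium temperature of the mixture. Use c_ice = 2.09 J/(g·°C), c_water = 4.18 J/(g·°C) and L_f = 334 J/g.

Setting the total heat transfer to zero:
warm ice to 0 °C: 115·2.09·(0 − (-10.1)) = 2427.5; melt ice: 115·334 = 38410; warm the meltwater: 480.7 T; water: 3189.3(T − 85.6)
3670 T = 273008 − 40838 = 232170
T ≈ 63.26 °C. Since T > 0 °C, the all-ice-melts assumption holds.

T_f ≈ 63.3 °C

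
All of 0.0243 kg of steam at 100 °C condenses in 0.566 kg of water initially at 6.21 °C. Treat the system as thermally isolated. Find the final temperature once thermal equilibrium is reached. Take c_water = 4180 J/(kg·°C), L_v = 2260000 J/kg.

T_f ≈ 32.3 °C

Conservation of energy gives ΣQ = 0:
steam→water at 100 °C releases m L_v = 0.0243×2260000 = 54918; condensate cools 100→T: 0.0243×4180×(T − 100) = 101.57(T − 100); original water: 2365.9(T − 6.21)
2467.5 T = 54918 + 10157 + 14692 = 79768
T ≈ 32.33 °C, under the boiling point, so the assumption holds.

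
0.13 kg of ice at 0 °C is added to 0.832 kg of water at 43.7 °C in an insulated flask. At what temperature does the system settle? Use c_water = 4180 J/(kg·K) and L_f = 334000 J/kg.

T_f ≈ 27.0 °C

Let T be the final temperature. ΣQ_i = 0:
melt ice: 0.13·334000 = 43420; warm the meltwater: 543.4 T; water cools: 0.832·4180·(T − 43.7) = 3477.8(T − 43.7)
4021.2 T = 151978 − 43420 = 108558
T ≈ 27.00 °C. Since T > 0 °C, the all-ice-melts assumption holds.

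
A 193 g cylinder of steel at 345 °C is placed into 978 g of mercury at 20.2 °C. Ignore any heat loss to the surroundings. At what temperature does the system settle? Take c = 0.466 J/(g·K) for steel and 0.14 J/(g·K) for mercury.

T_f ≈ 149.0 °C

Taking heat into each body as positive, Σ m c ΔT = 0:
193×0.466×(T − 345) + 978×0.14×(T − 20.2) = 0
226.86 T = 33794
T = 33794/226.86 ≈ 148.97 °C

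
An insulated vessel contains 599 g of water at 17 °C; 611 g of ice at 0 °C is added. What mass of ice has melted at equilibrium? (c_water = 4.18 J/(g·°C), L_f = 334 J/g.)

m_melted ≈ 127 g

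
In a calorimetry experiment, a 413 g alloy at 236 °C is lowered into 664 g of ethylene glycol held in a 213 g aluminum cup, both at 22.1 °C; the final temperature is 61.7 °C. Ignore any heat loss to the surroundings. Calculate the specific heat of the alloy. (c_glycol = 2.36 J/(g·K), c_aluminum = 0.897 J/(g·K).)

c ≈ 0.967 J/(g·K)

Conservation of energy gives ΣQ = 0:
413×c×(61.7 − 236) + 664×2.36×(61.7 − 22.1) + 213×0.897×(61.7 − 22.1) = 0
-71986 c = -69621
c = -69621/-71986 ≈ 0.9671 J/(g·K)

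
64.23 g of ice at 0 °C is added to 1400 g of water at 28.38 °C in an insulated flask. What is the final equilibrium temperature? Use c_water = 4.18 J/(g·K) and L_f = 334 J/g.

Conservation of energy gives ΣQ = 0:
latent heat to melt: 64.23·334 = 21453; warm the meltwater: 268.48 T; water: 5852(T − 28.38)
6120.5 T = 166080 − 21453 = 144627
T ≈ 23.63 °C — above 0 °C, consistent with complete melting.

T_f ≈ 23.6 °C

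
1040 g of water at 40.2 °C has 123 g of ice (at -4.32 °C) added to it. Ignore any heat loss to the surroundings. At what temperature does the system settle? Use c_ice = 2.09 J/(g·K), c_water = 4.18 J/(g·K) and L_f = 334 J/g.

T_f ≈ 27.3 °C

Sum of m c ΔT and latent-heat terms is zero:
warm ice to 0 °C: 123·2.09·(0 − (-4.32)) = 1110.5; latent heat to melt: 123·334 = 41082; warm the meltwater: 514.14 T; water cools: 1040·4.18·(T − 40.2) = 4347.2(T − 40.2)
4861.3 T = 174757 − 42193 = 132565
T ≈ 27.27 °C — above 0 °C, consistent with complete melting.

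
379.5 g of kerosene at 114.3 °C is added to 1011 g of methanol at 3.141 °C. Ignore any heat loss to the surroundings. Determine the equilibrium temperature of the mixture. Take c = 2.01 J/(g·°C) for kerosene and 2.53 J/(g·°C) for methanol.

T_f ≈ 28.7 °C

T_f is the heat-capacity-weighted average of the initial temperatures:
T_f = (762.79·114.3 + 2557.8·3.141) / (762.79 + 2557.8)
    = 95222 / 3320.6 ≈ 28.68 °C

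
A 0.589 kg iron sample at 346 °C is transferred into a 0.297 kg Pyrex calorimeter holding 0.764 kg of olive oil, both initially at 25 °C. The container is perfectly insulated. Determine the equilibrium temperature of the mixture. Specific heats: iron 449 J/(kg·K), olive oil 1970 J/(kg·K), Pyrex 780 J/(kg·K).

T_f ≈ 67.4 °C

Heat gained plus heat lost sum to zero:
0.589×449×(T − 346) + 0.764×1970×(T − 25) + 0.297×780×(T − 25) = 0
264.46(T − 346) + 1505.1(T − 25) + 231.66(T − 25) = 0
(264.46 + 1505.1 + 231.66) T = 264.46×346 + 1505.1×25 + 231.66×25
T ≈ 67.42 °C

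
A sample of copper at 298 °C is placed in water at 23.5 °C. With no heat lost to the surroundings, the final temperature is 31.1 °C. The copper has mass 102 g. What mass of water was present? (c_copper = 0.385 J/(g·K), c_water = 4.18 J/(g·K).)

m ≈ 330 g

Energy conservation, ΣQ = 0:
102·0.385·(31.1 − 298) + m·4.18·(31.1 − 23.5) = 0
31.77 m = 10481
m = 10481/31.77 ≈ 329.9 g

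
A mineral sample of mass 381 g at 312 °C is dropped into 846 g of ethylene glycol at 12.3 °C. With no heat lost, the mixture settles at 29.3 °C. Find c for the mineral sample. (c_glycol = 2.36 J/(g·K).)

Let T be the final temperature. ΣQ_i = 0:
381·c·(29.3 − 312) + 846·2.36·(29.3 − 12.3) = 0
-107709 c = -33942
c = -33942/-107709 ≈ 0.3151 J/(g·K)

c ≈ 0.315 J/(g·K)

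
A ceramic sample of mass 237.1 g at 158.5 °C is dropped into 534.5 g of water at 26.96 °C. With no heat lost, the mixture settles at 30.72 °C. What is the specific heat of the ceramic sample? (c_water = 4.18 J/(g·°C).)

c ≈ 0.277 J/(g·°C)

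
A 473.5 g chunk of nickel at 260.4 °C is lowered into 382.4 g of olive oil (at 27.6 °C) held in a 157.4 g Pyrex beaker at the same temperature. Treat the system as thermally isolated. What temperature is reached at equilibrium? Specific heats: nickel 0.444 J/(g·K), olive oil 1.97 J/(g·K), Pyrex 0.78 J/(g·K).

Taking heat into each body as positive, Σ m c ΔT = 0:
473.5*0.444*(T − 260.4) + 382.4*1.97*(T − 27.6) + 157.4*0.78*(T − 27.6) = 0
210.23(T − 260.4) + 753.33(T − 27.6) + 122.77(T − 27.6) = 0
1086.3 T = 78925
T = 78925 / 1086.3 = 72.7 °C

T_f ≈ 72.7 °C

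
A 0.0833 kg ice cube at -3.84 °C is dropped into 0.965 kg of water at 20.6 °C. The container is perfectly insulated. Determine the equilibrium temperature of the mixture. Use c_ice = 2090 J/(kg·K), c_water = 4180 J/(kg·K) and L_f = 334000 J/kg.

T_f ≈ 12.5 °C

Let T be the final temperature. ΣQ_i = 0:
warm ice to 0 °C: 0.0833·2090·(0 − (-3.84)) = 668.53
  latent heat to melt: 0.0833·334000 = 27822
  meltwater 0→T: 0.0833·4180·T = 348.19 T
  water: 4033.7(T − 20.6)
4381.9 T = 83094 − 28491 = 54603
T ≈ 12.46 °C (positive, so assuming full melt was valid).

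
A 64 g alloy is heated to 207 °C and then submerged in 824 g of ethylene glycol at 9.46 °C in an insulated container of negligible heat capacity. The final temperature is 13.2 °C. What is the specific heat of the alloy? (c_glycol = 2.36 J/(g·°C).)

Setting the total heat transfer to zero:
64·c·(13.2 − 207) + 824·2.36·(13.2 − 9.46) = 0
-12403 c = -7273
c = -7273/-12403 ≈ 0.5864 J/(g·°C)

c ≈ 0.586 J/(g·°C)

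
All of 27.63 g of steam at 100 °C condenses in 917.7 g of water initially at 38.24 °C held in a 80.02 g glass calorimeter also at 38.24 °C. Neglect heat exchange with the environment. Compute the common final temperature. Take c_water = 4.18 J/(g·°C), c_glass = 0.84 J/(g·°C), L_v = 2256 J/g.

T_f ≈ 55.5 °C

Taking heat into each body as positive, Σ m c ΔT = 0:
condense steam: −27.63·2256 = −62333
  condensed water 100 °C→T: 115.49(T − 100)
  original water: 3836(T − 38.24)
  cup: 67.22(T − 38.24)
4018.7 T = 62333 + 11549 + 149258 = 223141
T ≈ 55.53 °C — below 100 °C, confirming all the steam condensed.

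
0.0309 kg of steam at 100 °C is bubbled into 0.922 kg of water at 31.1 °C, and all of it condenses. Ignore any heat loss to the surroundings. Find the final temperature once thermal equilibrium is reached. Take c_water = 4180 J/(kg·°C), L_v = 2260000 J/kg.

T_f ≈ 50.9 °C

Setting the total heat transfer to zero:
condense steam: −0.0309×2260000 = −69834; condensed water 100 °C→T: 129.16(T − 100); original water: 3854(T − 31.1)
3983.1 T = 69834 + 12916 + 119858 = 202608
T ≈ 50.87 °C — below 100 °C, confirming all the steam condensed.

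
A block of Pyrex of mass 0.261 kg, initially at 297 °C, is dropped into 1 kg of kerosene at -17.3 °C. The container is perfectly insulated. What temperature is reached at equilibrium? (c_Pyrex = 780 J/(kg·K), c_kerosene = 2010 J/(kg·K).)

T_f ≈ 11.6 °C

Setting the total heat transfer to zero:
0.261·780·(T − 297) + 1·2010·(T − (-17.3)) = 0
203.58(T − 297) + 2010(T − (-17.3)) = 0
(203.58 + 2010) T = 203.58·297 + 2010·(-17.3)
T = 25690 / 2213.6 = 11.6 °C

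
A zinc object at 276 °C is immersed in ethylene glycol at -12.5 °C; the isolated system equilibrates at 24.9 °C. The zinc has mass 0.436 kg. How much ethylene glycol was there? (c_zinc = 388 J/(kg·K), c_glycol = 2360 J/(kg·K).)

m ≈ 0.481 kg

Heat lost by the zinc = heat gained by the glycol:
0.436·388·(276 − 24.9) = m·2360·(24.9 − (-12.5))
88264 m = 42478  ⇒  m ≈ 0.4813 kg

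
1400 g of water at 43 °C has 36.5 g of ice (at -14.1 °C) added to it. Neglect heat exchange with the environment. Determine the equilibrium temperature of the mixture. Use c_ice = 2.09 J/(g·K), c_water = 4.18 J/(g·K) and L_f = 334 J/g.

T_f ≈ 39.7 °C

Heat gained plus heat lost sum to zero:
ice -14.1→0 °C: 36.5×2.09×14.1 = 1075.6
  melt ice: 36.5×334 = 12191
  warm the meltwater: 152.57 T
  water cools: 1400×4.18×(T − 43) = 5852(T − 43)
6004.6 T = 251636 − 13267 = 238369
T ≈ 39.70 °C (positive, so assuming full melt was valid).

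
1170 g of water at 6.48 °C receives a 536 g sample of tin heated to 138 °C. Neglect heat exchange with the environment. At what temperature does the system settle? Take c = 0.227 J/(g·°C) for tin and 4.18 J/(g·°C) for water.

T_f ≈ 9.7 °C

Energy conservation, ΣQ = 0:
536·0.227·(T − 138) + 1170·4.18·(T − 6.48) = 0
121.67(T − 138) + 4890.6(T − 6.48) = 0
5012.3 T = 48482
T = 48482/5012.3 ≈ 9.67 °C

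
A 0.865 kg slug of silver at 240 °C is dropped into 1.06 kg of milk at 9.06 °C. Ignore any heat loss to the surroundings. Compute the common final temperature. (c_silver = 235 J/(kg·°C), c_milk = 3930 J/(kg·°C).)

T_f = Σ m_i c_i T_i / Σ m_i c_i:
T_f = (203.28×240 + 4165.8×9.06) / (203.28 + 4165.8)
    = 86528 / 4369.1 ≈ 19.80 °C

T_f ≈ 19.8 °C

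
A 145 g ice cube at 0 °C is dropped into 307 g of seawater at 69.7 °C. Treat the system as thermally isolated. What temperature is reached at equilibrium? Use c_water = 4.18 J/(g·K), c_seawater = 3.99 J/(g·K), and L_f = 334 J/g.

T_f ≈ 20.2 °C

Sum of m c ΔT and latent-heat terms is zero:
fusion: m_ice L_f = 145×334 = 48430; meltwater 0→T: 145×4.18×T = 606.1 T; seawater: 1224.9(T − 69.7)
1831 T = 85378 − 48430 = 36948
T ≈ 20.18 °C (positive, so assuming full melt was valid).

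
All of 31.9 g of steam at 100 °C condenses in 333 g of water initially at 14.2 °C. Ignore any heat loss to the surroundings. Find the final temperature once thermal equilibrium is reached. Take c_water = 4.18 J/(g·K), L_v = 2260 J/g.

T_f ≈ 69.0 °C

Let T be the final temperature. ΣQ_i = 0:
latent heat released on condensation: 31.9·2260 = 72094
  condensed water 100 °C→T: 133.34(T − 100)
  original water: 1391.9(T − 14.2)
1525.3 T = 72094 + 13334 + 19766 = 105194
T ≈ 68.97 °C — below 100 °C, confirming all the steam condensed.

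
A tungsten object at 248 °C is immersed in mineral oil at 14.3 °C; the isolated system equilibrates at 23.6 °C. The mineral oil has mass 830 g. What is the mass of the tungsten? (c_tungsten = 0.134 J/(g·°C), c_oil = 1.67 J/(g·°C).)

Heat gained plus heat lost sum to zero:
m·0.134·(23.6 − 248) + 830·1.67·(23.6 − 14.3) = 0
-30.07 m = -12891
m = -12891/-30.07 ≈ 428.7 g

m ≈ 429 g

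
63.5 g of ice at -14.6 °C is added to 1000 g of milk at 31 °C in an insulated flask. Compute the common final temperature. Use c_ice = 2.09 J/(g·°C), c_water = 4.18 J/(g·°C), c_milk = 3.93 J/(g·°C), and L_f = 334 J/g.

Energy conservation, ΣQ = 0:
ice -14.6→0 °C: 63.5·2.09·14.6 = 1937.6; melt ice: 63.5·334 = 21209; meltwater 0→T: 63.5·4.18·T = 265.43 T; milk: 3930(T − 31)
4195.4 T = 121830 − 23147 = 98683
T ≈ 23.52 °C (positive, so assuming full melt was valid).

T_f ≈ 23.5 °C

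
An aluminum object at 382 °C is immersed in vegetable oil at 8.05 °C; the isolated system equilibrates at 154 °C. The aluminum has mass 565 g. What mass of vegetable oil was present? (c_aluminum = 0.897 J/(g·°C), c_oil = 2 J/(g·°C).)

m ≈ 396 g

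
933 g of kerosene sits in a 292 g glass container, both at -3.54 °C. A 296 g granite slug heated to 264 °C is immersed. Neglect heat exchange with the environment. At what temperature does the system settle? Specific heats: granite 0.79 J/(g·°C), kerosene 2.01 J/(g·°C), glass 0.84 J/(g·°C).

Heat gained plus heat lost sum to zero:
296·0.79·(T − 264) + 933·2.01·(T − (-3.54)) + 292·0.84·(T − (-3.54)) = 0
(233.84 + 1875.3 + 245.28) T = 233.84·264 + 1875.3·(-3.54) + 245.28·(-3.54)
T = 54227 / 2354.4 = 23 °C

T_f ≈ 23.0 °C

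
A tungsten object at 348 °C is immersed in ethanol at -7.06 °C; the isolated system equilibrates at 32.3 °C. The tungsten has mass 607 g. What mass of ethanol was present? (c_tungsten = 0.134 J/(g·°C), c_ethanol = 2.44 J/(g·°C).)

Energy conservation, ΣQ = 0:
607·0.134·(32.3 − 348) + m·2.44·(32.3 − (-7.06)) = 0
96.04 m = 25678
m = 25678/96.04 ≈ 267.4 g

m ≈ 267 g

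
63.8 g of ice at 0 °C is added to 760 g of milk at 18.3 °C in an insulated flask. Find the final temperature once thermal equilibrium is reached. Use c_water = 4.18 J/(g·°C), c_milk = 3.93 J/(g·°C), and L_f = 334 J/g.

T_f ≈ 10.3 °C

Taking heat into each body as positive, Σ m c ΔT = 0:
melt ice: 63.8·334 = 21309; warm the meltwater: 266.68 T; milk cools: 760·3.93·(T − 18.3) = 2986.8(T − 18.3)
3253.5 T = 54658 − 21309 = 33349
T ≈ 10.25 °C — above 0 °C, consistent with complete melting.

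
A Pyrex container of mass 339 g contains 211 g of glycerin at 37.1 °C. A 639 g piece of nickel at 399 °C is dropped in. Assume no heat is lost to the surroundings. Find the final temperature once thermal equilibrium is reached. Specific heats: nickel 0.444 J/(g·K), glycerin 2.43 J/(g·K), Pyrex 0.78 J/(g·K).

T_f ≈ 133.9 °C

Let T be the final temperature. ΣQ_i = 0:
639*0.444*(T − 399) + 211*2.43*(T − 37.1) + 339*0.78*(T − 37.1) = 0
283.72(T − 399) + 512.73(T − 37.1) + 264.42(T − 37.1) = 0
1060.9 T = 142035
T = 142035 / 1060.9 = 134 °C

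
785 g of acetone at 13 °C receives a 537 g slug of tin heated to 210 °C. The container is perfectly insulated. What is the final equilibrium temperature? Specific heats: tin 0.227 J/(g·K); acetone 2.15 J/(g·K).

T_f ≈ 26.3 °C

|Q_tin| = |Q_acetone|:
537×0.227×(210 − T) = 785×2.15×(T − 13)
121.9(210 − T) = 1687.8(T − 13)
1809.6 T = 47540  ⇒  T ≈ 26.27 °C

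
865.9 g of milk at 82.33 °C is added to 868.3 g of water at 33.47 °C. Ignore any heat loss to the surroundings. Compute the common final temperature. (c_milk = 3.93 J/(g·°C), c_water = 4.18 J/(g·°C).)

Energy conservation, ΣQ = 0:
865.9·3.93·(T − 82.33) + 868.3·4.18·(T − 33.47) = 0
3403(T − 82.33) + 3629.5(T − 33.47) = 0
(3403 + 3629.5) T = 3403·82.33 + 3629.5·33.47
T ≈ 57.11 °C

T_f ≈ 57.1 °C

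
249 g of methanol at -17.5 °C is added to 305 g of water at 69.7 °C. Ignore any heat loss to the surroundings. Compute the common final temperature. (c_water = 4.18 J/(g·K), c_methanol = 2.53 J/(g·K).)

T_f ≈ 40.9 °C

With ΣQ=0 the equilibrium temperature is the m·c-weighted mean:
T_f = (1274.9·69.7 + 629.97·(-17.5)) / (1274.9 + 629.97)
    = 77836 / 1904.9 ≈ 40.86 °C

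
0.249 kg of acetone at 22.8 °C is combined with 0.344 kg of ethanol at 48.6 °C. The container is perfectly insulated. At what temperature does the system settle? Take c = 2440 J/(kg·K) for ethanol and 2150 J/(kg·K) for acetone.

T_f = Σ m_i c_i T_i / Σ m_i c_i:
T_f = (839.36·48.6 + 535.35·22.8) / (839.36 + 535.35)
    = 52999 / 1374.7 ≈ 38.55 °C

T_f ≈ 38.6 °C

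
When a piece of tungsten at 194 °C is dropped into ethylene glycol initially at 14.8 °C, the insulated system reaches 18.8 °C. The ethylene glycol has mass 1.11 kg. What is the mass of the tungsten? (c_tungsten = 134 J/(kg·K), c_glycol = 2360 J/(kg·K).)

m ≈ 0.446 kg

Conservation of energy gives ΣQ = 0:
m·134·(18.8 − 194) + 1.11·2360·(18.8 − 14.8) = 0
-23477 m = -10478
m = -10478/-23477 ≈ 0.4463 kg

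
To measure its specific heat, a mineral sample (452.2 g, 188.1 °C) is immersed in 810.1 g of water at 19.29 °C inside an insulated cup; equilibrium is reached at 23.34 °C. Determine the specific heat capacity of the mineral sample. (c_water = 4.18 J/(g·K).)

c ≈ 0.184 J/(g·K)

Net heat exchanged in the isolated system is zero:
452.2×c×(23.34 − 188.1) + 810.1×4.18×(23.34 − 19.29) = 0
-74504 c = -13714
c = -13714/-74504 ≈ 0.1841 J/(g·K)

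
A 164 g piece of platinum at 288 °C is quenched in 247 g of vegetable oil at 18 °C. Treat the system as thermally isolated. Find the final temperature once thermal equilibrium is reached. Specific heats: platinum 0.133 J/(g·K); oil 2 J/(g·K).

Setting the total heat transfer to zero:
164×0.133×(T − 288) + 247×2×(T − 18) = 0
21.81(T − 288) + 494(T − 18) = 0
515.81 T = 15174
T = 15174/515.81 ≈ 29.42 °C

T_f ≈ 29.4 °C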